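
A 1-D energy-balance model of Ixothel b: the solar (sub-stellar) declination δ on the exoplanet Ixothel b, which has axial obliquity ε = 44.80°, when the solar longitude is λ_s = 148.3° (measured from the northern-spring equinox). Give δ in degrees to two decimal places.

δ = +21.73°

sin δ = sin ε · sin λ_s = sin 44.80° × sin 148.3° = 0.370265.
δ = arcsin(0.370265) = +21.73°.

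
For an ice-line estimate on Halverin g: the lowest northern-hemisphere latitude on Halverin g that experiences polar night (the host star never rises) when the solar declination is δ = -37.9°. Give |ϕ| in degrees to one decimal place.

|ϕ| = 52.1°

Polar night requires cos h₀ = −tan ϕ tan δ ≥ 1, i.e. tan ϕ tan δ ≤ −1.
The boundary is |tan ϕ| · |tan δ| = 1, so |ϕ| = 90° − |δ| = 90° − 37.9° = 52.1° in the northern hemisphere.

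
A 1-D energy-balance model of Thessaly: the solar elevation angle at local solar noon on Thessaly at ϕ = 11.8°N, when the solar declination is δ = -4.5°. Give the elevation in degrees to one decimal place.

At local noon the hour angle is zero, so the zenith angle equals |ϕ − δ| = |+11.8° − (-4.500°)| = 16.300°.
Elevation = 90° − 16.300° = 73.7°.

73.7°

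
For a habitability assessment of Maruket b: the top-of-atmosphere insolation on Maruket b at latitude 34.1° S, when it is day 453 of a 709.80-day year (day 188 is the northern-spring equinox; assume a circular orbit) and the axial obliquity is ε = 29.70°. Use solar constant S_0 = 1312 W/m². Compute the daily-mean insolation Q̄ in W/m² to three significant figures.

Q̄ ≈ 204 W/m²

Solar longitude: L_s = 360° × (453 − 188)/709.80 = 134.404°.
sin δ = sin 29.70° × sin 134.404° = 0.35397, so δ = +20.730°.
cos h₀ = −tan(-34.1°) tan(+20.730°) = 0.2562, h₀ = 1.3117 rad.
Bracket: h₀ sin ϕ sin δ + cos ϕ cos δ sin h₀ = 1.3117×-0.56064×0.35397 + 0.82806×0.93526×0.96661 = -0.260307 + 0.748592 = 0.488285.
Q̄ = (S_0/π) × [bracket] = (1312/π) × 0.488285 = 203.9 W/m².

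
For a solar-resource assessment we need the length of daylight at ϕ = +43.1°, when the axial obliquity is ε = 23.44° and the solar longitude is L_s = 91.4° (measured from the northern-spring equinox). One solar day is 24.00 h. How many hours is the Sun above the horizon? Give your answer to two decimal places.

15.19 h

Solar declination: sin δ = sin ε · sin L_s = sin 23.44° × sin 91.4° = 0.39767, so δ = +23.433°.
cos h₀ = −tan ϕ · tan δ = −tan(+43.1°) × tan(+23.433°) = -0.4056, so h₀ = 1.9884 rad = 113.93°.
Daylight = 2h₀/(2π) × 24.00 h = (1.9884/π) × 24.00 = 15.19 h.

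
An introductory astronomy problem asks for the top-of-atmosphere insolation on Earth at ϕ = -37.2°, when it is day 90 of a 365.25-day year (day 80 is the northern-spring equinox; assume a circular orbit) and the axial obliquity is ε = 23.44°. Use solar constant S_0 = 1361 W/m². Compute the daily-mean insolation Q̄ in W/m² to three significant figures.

Q̄ ≈ 317 W/m²

Solar longitude: L_s = 360° × (90 − 80)/365.25 = 9.856°.
sin δ = sin 23.44° × sin 9.856° = 0.06809, so δ = +3.904°.
cos h₀ = −tan(-37.2°) tan(+3.904°) = 0.0518, h₀ = 1.5190 rad.
Bracket: h₀ sin ϕ sin δ + cos ϕ cos δ sin h₀ = 1.5190×-0.60460×0.06809 + 0.79653×0.99768×0.99866 = -0.062533 + 0.793617 = 0.731084.
Q̄ = (S_0/π) × [bracket] = (1361/π) × 0.731084 = 316.7 W/m².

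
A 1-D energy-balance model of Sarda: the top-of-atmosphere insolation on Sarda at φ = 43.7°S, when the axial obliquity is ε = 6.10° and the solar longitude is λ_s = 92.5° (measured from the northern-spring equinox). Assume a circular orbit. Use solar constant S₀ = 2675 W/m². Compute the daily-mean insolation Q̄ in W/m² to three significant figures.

Solar declination: sin δ = sin ε · sin λ_s = sin 6.10° × sin 92.5° = 0.10616, so δ = +6.094°.
cos H₀ = −tan(-43.7°) tan(+6.094°) = 0.1020, H₀ = 1.4686 rad.
Bracket: H₀ sin φ sin δ + cos φ cos δ sin H₀ = 1.4686×-0.69088×0.10616 + 0.72297×0.99435×0.99478 = -0.107713 + 0.715133 = 0.607420.
Q̄ = (S₀/π) × [bracket] = (2675/π) × 0.607420 = 517.2 W/m².

Q̄ ≈ 517 W/m²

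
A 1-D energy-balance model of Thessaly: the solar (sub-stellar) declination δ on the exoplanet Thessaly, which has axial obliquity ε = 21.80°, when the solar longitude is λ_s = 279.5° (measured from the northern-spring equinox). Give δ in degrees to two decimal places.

sin δ = sin ε · sin λ_s = sin 21.80° × sin 279.5° = -0.366275.
δ = arcsin(-0.366275) = -21.49°.

δ = -21.49°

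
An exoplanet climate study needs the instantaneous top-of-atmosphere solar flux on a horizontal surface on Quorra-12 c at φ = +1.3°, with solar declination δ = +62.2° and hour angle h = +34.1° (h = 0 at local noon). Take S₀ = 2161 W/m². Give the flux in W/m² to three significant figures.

cos θ_z = sin φ sin δ + cos φ cos δ cos h = 0.020069 + 0.386097 = 0.406166.
Flux = S₀ · cos θ_z = 2161 × 0.406166 = 877.7 W/m².

878 W/m²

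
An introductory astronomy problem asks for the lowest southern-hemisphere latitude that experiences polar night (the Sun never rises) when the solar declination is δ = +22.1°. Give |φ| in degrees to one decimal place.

|φ| = 67.9°

Polar night requires cos H₀ = −tan φ tan δ ≥ 1, i.e. tan φ tan δ ≤ −1.
The boundary is |tan φ| · |tan δ| = 1, so |φ| = 90° − |δ| = 90° − 22.1° = 67.9° in the southern hemisphere.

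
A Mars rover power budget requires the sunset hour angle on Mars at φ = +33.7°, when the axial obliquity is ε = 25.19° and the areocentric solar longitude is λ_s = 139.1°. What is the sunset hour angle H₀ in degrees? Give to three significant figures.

H₀ = 101°

sin δ = sin 25.19° × sin 139.1° = 0.27867, so δ = +16.181°.
cos H₀ = −tan φ · tan δ = −tan(+33.7°) × tan(+16.181°) = -0.1935, so H₀ = 1.7655 rad = 101.16°.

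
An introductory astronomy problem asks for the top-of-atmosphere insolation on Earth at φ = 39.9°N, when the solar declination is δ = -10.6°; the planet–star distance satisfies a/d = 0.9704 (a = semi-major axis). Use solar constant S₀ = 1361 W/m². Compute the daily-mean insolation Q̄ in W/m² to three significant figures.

Q̄ ≈ 236 W/m²

cos H₀ = −tan(+39.9°) tan(-10.600°) = 0.1565, H₀ = 1.4137 rad.
Bracket: H₀ sin φ sin δ + cos φ cos δ sin H₀ = 1.4137×0.64145×-0.18395 + 0.76717×0.98294×0.98768 = -0.166809 + 0.744792 = 0.577983.
Inverse-square distance factor (a/d)² = 0.9704² = 0.941676.
Q̄ = (S₀/π) × 0.941676 × [bracket] = (1361/π) × 0.941676 × 0.577983 = 235.8 W/m².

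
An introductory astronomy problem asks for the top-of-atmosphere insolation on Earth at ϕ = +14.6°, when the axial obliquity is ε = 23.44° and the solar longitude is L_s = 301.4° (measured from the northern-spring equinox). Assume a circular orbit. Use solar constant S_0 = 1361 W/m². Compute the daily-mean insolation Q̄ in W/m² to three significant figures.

Solar declination: sin δ = sin ε · sin L_s = sin 23.44° × sin 301.4° = -0.33953, so δ = -19.848°.
cos h₀ = −tan(+14.6°) tan(-19.848°) = 0.0940, h₀ = 1.4766 rad.
Bracket: h₀ sin ϕ sin δ + cos ϕ cos δ sin h₀ = 1.4766×0.25207×-0.33953 + 0.96771×0.94059×0.99557 = -0.126375 + 0.906186 = 0.779811.
Q̄ = (S_0/π) × [bracket] = (1361/π) × 0.779811 = 337.8 W/m².

Q̄ ≈ 338 W/m²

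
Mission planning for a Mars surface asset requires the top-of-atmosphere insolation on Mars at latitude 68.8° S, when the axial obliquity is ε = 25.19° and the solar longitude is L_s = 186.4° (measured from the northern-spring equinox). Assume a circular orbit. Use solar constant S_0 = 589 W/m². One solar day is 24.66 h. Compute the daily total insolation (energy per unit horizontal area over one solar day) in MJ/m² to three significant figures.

7.21 MJ/m²

Solar declination: sin δ = sin ε · sin L_s = sin 25.19° × sin 186.4° = -0.04744, so δ = -2.719°.
cos h₀ = −tan(-68.8°) tan(-2.719°) = -0.1225, h₀ = 1.6936 rad.
Bracket: h₀ sin ϕ sin δ + cos ϕ cos δ sin h₀ = 1.6936×-0.93232×-0.04744 + 0.36162×0.99887×0.99247 = 0.074907 + 0.358491 = 0.433398.
Q̄ = (S_0/π) × [bracket] = (589/π) × 0.433398 = 81.255 W/m².
Daily total = Q̄ × 24.66 h × 3600 s/h = 81.255 × 24.66 × 3600 / 10⁶ = 7.213 MJ/m².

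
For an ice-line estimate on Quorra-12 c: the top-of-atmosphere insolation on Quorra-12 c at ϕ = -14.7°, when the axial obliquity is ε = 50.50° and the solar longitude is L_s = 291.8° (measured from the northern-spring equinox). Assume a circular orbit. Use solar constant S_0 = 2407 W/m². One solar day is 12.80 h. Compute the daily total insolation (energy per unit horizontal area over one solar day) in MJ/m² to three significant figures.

34.8 MJ/m²

Solar declination: sin δ = sin ε · sin L_s = sin 50.50° × sin 291.8° = -0.71644, so δ = -45.762°.
cos h₀ = −tan(-14.7°) tan(-45.762°) = -0.2694, h₀ = 1.8436 rad.
Bracket: h₀ sin ϕ sin δ + cos ϕ cos δ sin h₀ = 1.8436×-0.25376×-0.71644 + 0.96727×0.69765×0.96302 = 0.335174 + 0.649861 = 0.985035.
Q̄ = (S_0/π) × [bracket] = (2407/π) × 0.985035 = 754.71 W/m².
Daily total = Q̄ × 12.80 h × 3600 s/h = 754.71 × 12.80 × 3600 / 10⁶ = 34.78 MJ/m².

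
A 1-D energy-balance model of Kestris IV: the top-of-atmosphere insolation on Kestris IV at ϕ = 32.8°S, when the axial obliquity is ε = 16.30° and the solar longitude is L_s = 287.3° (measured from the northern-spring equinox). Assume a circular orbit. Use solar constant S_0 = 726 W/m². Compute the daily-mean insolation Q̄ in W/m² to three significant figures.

Q̄ ≈ 243 W/m²

Solar declination: sin δ = sin ε · sin L_s = sin 16.30° × sin 287.3° = -0.26797, so δ = -15.543°.
cos h₀ = −tan(-32.8°) tan(-15.543°) = -0.1793, h₀ = 1.7510 rad.
Bracket: h₀ sin ϕ sin δ + cos ϕ cos δ sin h₀ = 1.7510×-0.54171×-0.26797 + 0.84057×0.96343×0.98380 = 0.254179 + 0.796711 = 1.050890.
Q̄ = (S_0/π) × [bracket] = (726/π) × 1.050890 = 242.9 W/m².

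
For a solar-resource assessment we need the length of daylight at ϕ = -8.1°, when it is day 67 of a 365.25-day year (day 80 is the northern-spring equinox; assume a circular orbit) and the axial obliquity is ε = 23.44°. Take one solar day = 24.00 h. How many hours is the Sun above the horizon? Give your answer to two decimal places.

12.10 h

Solar longitude: L_s = 360° × (67 − 80)/365.25 = -12.813°, i.e. -12.813° + 360° = 347.187°.
sin δ = sin 23.44° × sin 347.187° = -0.08822, so δ = -5.061°.
cos h₀ = −tan ϕ · tan δ = −tan(-8.1°) × tan(-5.061°) = -0.0126, so h₀ = 1.5834 rad = 90.72°.
Daylight = 2h₀/(2π) × 24.00 h = (1.5834/π) × 24.00 = 12.10 h.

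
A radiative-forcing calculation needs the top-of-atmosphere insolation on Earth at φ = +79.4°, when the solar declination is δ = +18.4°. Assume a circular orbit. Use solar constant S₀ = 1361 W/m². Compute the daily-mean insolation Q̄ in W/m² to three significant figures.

cos H₀ = −tan(+79.4°) tan(+18.400°) = -1.7775 ≤ −1 ⇒ polar day, H₀ = π.
Bracket: H₀ sin φ sin δ + cos φ cos δ sin H₀ = 3.1416×0.98294×0.31565 + 0.18395×0.94888×0.00000 = 0.974729 + 0.000000 = 0.974729.
Q̄ = (S₀/π) × [bracket] = (1361/π) × 0.974729 = 422.3 W/m².

Q̄ ≈ 422 W/m²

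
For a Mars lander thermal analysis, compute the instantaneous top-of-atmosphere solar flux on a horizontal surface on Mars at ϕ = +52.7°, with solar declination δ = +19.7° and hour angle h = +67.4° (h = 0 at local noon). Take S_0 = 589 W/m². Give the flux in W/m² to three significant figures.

287 W/m²

cos θ_z = sin ϕ sin δ + cos ϕ cos δ cos h = 0.268150 + 0.219248 = 0.487398.
Flux = S_0 · cos θ_z = 589 × 0.487398 = 287.1 W/m².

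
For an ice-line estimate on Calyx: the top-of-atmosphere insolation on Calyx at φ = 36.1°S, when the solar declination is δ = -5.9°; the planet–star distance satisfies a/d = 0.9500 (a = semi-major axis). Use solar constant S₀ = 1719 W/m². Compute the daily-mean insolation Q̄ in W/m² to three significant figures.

cos H₀ = −tan(-36.1°) tan(-5.900°) = -0.0754, H₀ = 1.6462 rad.
Bracket: H₀ sin φ sin δ + cos φ cos δ sin H₀ = 1.6462×-0.58920×-0.10279 + 0.80799×0.99470×0.99716 = 0.099700 + 0.801425 = 0.901125.
Inverse-square distance factor (a/d)² = 0.9500² = 0.902500.
Q̄ = (S₀/π) × 0.902500 × [bracket] = (1719/π) × 0.902500 × 0.901125 = 445.0 W/m².

Q̄ ≈ 445 W/m²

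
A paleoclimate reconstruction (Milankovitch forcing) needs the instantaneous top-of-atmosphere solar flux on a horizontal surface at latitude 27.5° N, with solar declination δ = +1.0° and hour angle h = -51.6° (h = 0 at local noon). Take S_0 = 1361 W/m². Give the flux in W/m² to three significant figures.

761 W/m²

cos θ_z = sin ϕ sin δ + cos ϕ cos δ cos h = 0.008059 + 0.550881 = 0.558940.
Flux = S_0 · cos θ_z = 1361 × 0.558940 = 760.7 W/m².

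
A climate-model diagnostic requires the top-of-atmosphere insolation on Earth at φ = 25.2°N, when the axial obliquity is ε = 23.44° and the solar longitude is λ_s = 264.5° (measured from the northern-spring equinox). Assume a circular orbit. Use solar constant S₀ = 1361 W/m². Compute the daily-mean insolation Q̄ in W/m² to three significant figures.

Q̄ ≈ 253 W/m²

Solar declination: sin δ = sin ε · sin λ_s = sin 23.44° × sin 264.5° = -0.39596, so δ = -23.326°.
cos H₀ = −tan(+25.2°) tan(-23.326°) = 0.2029, H₀ = 1.3665 rad.
Bracket: H₀ sin φ sin δ + cos φ cos δ sin H₀ = 1.3665×0.42578×-0.39596 + 0.90483×0.91827×0.97920 = -0.230381 + 0.813596 = 0.583215.
Q̄ = (S₀/π) × [bracket] = (1361/π) × 0.583215 = 252.7 W/m².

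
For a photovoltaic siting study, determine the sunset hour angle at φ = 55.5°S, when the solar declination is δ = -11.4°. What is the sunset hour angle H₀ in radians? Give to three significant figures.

H₀ = 1.87 rad

cos H₀ = −tan φ · tan δ = −tan(-55.5°) × tan(-11.400°) = -0.2934, so H₀ = 1.8686 rad = 107.06°.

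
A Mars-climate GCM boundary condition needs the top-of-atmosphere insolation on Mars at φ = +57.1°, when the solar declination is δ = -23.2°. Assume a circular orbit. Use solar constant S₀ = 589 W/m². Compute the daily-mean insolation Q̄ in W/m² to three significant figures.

cos H₀ = −tan(+57.1°) tan(-23.200°) = 0.6625, H₀ = 0.8466 rad.
Bracket: H₀ sin φ sin δ + cos φ cos δ sin H₀ = 0.8466×0.83962×-0.39394 + 0.54317×0.91914×0.74905 = -0.280021 + 0.373963 = 0.093942.
Q̄ = (S₀/π) × [bracket] = (589/π) × 0.093942 = 17.61 W/m².

Q̄ ≈ 17.6 W/m²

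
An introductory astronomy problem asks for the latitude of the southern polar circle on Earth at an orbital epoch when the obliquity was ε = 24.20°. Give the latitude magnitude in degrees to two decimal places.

The polar circle is the lowest latitude that experiences at least one full rotation of continuous darkness at the northern-summer solstice; it lies at |φ| = 90° − ε = 90° − 24.20° = 65.80°.

65.80°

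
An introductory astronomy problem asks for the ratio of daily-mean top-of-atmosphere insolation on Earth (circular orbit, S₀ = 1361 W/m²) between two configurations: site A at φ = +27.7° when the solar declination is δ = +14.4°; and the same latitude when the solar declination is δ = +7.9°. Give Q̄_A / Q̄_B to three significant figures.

Q̄_A / Q̄_B ≈ 1.07

— Configuration A (φ=+27.7°):
cos H₀ = −tan(+27.7°) tan(+14.400°) = -0.1348, H₀ = 1.7060 rad.
Bracket: H₀ sin φ sin δ + cos φ cos δ sin H₀ = 1.7060×0.46484×0.24869 + 0.88539×0.96858×0.99087 = 0.197215 + 0.849741 = 1.046956.
Q̄ = (S₀/π) × [bracket] = (1361/π) × 1.046956 = 453.56 W/m².
— Configuration B (φ=+27.7°):
cos H₀ = −tan(+27.7°) tan(+7.900°) = -0.0729, H₀ = 1.6437 rad.
Bracket: H₀ sin φ sin δ + cos φ cos δ sin H₀ = 1.6437×0.46484×0.13744 + 0.88539×0.99051×0.99734 = 0.105012 + 0.874655 = 0.979667.
Q̄ = (S₀/π) × [bracket] = (1361/π) × 0.979667 = 424.41 W/m².
Ratio Q̄_A / Q̄_B = 453.56 / 424.41 = 1.069.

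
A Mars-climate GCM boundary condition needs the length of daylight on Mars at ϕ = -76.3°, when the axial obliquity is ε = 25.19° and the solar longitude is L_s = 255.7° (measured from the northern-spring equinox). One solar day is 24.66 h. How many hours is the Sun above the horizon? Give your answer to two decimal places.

24.66 h

Solar declination: sin δ = sin ε · sin L_s = sin 25.19° × sin 255.7° = -0.41243, so δ = -24.358°.
Sunrise equation: cos h₀ = −tan ϕ · tan δ = -1.8572 ≤ −1, so the Sun never sets (polar day) and h₀ = π.
Daylight = 2h₀/(2π) × 24.66 h = (3.1416/π) × 24.66 = 24.66 h.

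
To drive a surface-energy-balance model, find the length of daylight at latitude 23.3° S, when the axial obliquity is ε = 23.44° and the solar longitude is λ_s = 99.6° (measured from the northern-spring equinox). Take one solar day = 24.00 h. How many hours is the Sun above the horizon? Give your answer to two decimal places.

Solar declination: sin δ = sin ε · sin λ_s = sin 23.44° × sin 99.6° = 0.39222, so δ = +23.093°.
cos H₀ = −tan φ · tan δ = −tan(-23.3°) × tan(+23.093°) = 0.1836, so H₀ = 1.3861 rad = 79.42°.
Daylight = 2H₀/(2π) × 24.00 h = (1.3861/π) × 24.00 = 10.59 h.

10.59 h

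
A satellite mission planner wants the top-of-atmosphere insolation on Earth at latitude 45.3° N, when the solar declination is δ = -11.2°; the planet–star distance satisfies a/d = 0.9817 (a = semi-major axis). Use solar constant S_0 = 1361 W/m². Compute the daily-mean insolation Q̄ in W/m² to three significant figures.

Q̄ ≈ 203 W/m²

cos h₀ = −tan(+45.3°) tan(-11.200°) = 0.2001, h₀ = 1.3693 rad.
Bracket: h₀ sin ϕ sin δ + cos ϕ cos δ sin h₀ = 1.3693×0.71080×-0.19423 + 0.70339×0.98096×0.97978 = -0.189044 + 0.676046 = 0.487002.
Inverse-square distance factor (a/d)² = 0.9817² = 0.963735.
Q̄ = (S_0/π) × 0.963735 × [bracket] = (1361/π) × 0.963735 × 0.487002 = 203.3 W/m².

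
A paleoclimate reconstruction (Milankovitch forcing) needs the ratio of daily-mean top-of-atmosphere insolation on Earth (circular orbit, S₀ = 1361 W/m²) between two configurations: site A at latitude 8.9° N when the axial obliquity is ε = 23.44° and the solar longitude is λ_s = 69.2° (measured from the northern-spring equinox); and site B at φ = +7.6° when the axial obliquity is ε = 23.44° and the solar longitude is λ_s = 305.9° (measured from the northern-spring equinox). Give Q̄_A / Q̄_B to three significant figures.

— Configuration A (φ=+8.9°):
Solar declination: sin δ = sin ε · sin λ_s = sin 23.44° × sin 69.2° = 0.37186, so δ = +21.831°.
cos H₀ = −tan(+8.9°) tan(+21.831°) = -0.0627, H₀ = 1.6336 rad.
Bracket: H₀ sin φ sin δ + cos φ cos δ sin H₀ = 1.6336×0.15471×0.37186 + 0.98796×0.92829×0.99803 = 0.093982 + 0.915307 = 1.009289.
Q̄ = (S₀/π) × [bracket] = (1361/π) × 1.009289 = 437.24 W/m².
— Configuration B (φ=+7.6°):
Solar declination: sin δ = sin ε · sin λ_s = sin 23.44° × sin 305.9° = -0.32223, so δ = -18.798°.
cos H₀ = −tan(+7.6°) tan(-18.798°) = 0.0454, H₀ = 1.5254 rad.
Bracket: H₀ sin φ sin δ + cos φ cos δ sin H₀ = 1.5254×0.13226×-0.32223 + 0.99122×0.94666×0.99897 = -0.065010 + 0.937382 = 0.872372.
Q̄ = (S₀/π) × [bracket] = (1361/π) × 0.872372 = 377.93 W/m².
Ratio Q̄_A / Q̄_B = 437.24 / 377.93 = 1.157.

Q̄_A / Q̄_B ≈ 1.16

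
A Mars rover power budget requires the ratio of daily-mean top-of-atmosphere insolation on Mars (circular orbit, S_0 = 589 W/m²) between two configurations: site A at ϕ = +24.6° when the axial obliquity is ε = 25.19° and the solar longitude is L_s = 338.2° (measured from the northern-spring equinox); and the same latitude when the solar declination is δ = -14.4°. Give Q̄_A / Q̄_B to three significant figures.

— Configuration A (ϕ=+24.6°):
Solar declination: sin δ = sin ε · sin L_s = sin 25.19° × sin 338.2° = -0.15806, so δ = -9.094°.
cos h₀ = −tan(+24.6°) tan(-9.094°) = 0.0733, h₀ = 1.4974 rad.
Bracket: h₀ sin ϕ sin δ + cos ϕ cos δ sin h₀ = 1.4974×0.41628×-0.15806 + 0.90924×0.98743×0.99731 = -0.098525 + 0.895396 = 0.796871.
Q̄ = (S_0/π) × [bracket] = (589/π) × 0.796871 = 149.40 W/m².
— Configuration B (ϕ=+24.6°):
cos h₀ = −tan(+24.6°) tan(-14.400°) = 0.1176, h₀ = 1.4530 rad.
Bracket: h₀ sin ϕ sin δ + cos ϕ cos δ sin h₀ = 1.4530×0.41628×-0.24869 + 0.90924×0.96858×0.99307 = -0.150421 + 0.874569 = 0.724148.
Q̄ = (S_0/π) × [bracket] = (589/π) × 0.724148 = 135.77 W/m².
Ratio Q̄_A / Q̄_B = 149.40 / 135.77 = 1.100.

Q̄_A / Q̄_B ≈ 1.10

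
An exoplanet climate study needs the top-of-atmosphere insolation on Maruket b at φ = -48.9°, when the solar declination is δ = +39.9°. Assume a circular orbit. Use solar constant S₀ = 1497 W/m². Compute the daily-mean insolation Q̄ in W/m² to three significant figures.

cos H₀ = −tan(-48.9°) tan(+39.900°) = 0.9585, H₀ = 0.2892 rad.
Bracket: H₀ sin φ sin δ + cos φ cos δ sin H₀ = 0.2892×-0.75356×0.64145 + 0.65738×0.76717×0.28518 = -0.139791 + 0.143823 = 0.004032.
Q̄ = (S₀/π) × [bracket] = (1497/π) × 0.004032 = 1.921 W/m².

Q̄ ≈ 1.92 W/m²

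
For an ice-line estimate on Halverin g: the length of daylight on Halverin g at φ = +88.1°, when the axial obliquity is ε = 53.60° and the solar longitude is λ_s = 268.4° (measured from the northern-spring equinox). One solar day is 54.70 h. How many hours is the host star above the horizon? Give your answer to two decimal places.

Solar declination: sin δ = sin ε · sin λ_s = sin 53.60° × sin 268.4° = -0.80458, so δ = -53.570°.
cos H₀ = −tan φ · tan δ = 40.8419 ≥ 1, so the host star never rises (polar night) and H₀ = 0.
Daylight = 2H₀/(2π) × 54.70 h = (0.0000/π) × 54.70 = 0.00 h.

0.00 h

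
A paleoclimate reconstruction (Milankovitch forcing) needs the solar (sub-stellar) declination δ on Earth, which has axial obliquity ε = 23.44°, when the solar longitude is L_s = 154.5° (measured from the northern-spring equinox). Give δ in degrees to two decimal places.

δ = +9.86°

sin δ = sin ε · sin L_s = sin 23.44° × sin 154.5° = 0.171252.
δ = arcsin(0.171252) = +9.86°.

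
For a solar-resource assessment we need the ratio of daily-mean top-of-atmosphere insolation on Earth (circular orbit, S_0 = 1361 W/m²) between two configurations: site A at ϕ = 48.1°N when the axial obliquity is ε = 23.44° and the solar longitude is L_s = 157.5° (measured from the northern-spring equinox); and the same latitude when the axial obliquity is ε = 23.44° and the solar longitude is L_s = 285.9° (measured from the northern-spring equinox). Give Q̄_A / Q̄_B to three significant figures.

— Configuration A (ϕ=+48.1°):
Solar declination: sin δ = sin ε · sin L_s = sin 23.44° × sin 157.5° = 0.15223, so δ = +8.756°.
cos h₀ = −tan(+48.1°) tan(+8.756°) = -0.1717, h₀ = 1.7433 rad.
Bracket: h₀ sin ϕ sin δ + cos ϕ cos δ sin h₀ = 1.7433×0.74431×0.15223 + 0.66783×0.98835×0.98516 = 0.197527 + 0.650255 = 0.847782.
Q̄ = (S_0/π) × [bracket] = (1361/π) × 0.847782 = 367.28 W/m².
— Configuration B (ϕ=+48.1°):
Solar declination: sin δ = sin ε · sin L_s = sin 23.44° × sin 285.9° = -0.38257, so δ = -22.493°.
cos h₀ = −tan(+48.1°) tan(-22.493°) = 0.4615, h₀ = 1.0911 rad.
Bracket: h₀ sin ϕ sin δ + cos ϕ cos δ sin h₀ = 1.0911×0.74431×-0.38257 + 0.66783×0.92393×0.88715 = -0.310691 + 0.547397 = 0.236706.
Q̄ = (S_0/π) × [bracket] = (1361/π) × 0.236706 = 102.55 W/m².
Ratio Q̄_A / Q̄_B = 367.28 / 102.55 = 3.581.

Q̄_A / Q̄_B ≈ 3.58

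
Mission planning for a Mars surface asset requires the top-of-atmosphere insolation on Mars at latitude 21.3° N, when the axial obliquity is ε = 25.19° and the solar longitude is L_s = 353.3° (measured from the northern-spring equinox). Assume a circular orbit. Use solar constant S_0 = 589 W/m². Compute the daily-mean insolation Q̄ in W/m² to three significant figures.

Solar declination: sin δ = sin ε · sin L_s = sin 25.19° × sin 353.3° = -0.04966, so δ = -2.846°.
cos h₀ = −tan(+21.3°) tan(-2.846°) = 0.0194, h₀ = 1.5514 rad.
Bracket: h₀ sin ϕ sin δ + cos ϕ cos δ sin h₀ = 1.5514×0.36325×-0.04966 + 0.93169×0.99877×0.99981 = -0.027986 + 0.930367 = 0.902381.
Q̄ = (S_0/π) × [bracket] = (589/π) × 0.902381 = 169.2 W/m².

Q̄ ≈ 169 W/m²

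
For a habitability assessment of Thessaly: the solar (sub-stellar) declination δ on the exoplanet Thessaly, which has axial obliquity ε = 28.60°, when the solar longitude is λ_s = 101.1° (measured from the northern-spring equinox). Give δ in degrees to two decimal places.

δ = +28.02°

sin δ = sin ε · sin λ_s = sin 28.60° × sin 101.1° = 0.469737.
δ = arcsin(0.469737) = +28.02°.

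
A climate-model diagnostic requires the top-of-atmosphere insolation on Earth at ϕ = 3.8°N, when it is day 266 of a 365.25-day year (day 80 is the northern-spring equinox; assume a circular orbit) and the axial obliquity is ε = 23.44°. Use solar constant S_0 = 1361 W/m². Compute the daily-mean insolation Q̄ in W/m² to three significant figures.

Solar longitude: L_s = 360° × (266 − 80)/365.25 = 183.326°.
sin δ = sin 23.44° × sin 183.326° = -0.02308, so δ = -1.323°.
cos h₀ = −tan(+3.8°) tan(-1.323°) = 0.0015, h₀ = 1.5693 rad.
Bracket: h₀ sin ϕ sin δ + cos ϕ cos δ sin h₀ = 1.5693×0.06627×-0.02308 + 0.99780×0.99973×1.00000 = -0.002400 + 0.997531 = 0.995131.
Q̄ = (S_0/π) × [bracket] = (1361/π) × 0.995131 = 431.1 W/m².

Q̄ ≈ 431 W/m²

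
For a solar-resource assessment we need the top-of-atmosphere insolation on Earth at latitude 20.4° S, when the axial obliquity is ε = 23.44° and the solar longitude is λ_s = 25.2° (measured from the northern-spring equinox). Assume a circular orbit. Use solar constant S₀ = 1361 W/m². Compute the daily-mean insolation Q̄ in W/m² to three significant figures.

Q̄ ≈ 361 W/m²

Solar declination: sin δ = sin ε · sin λ_s = sin 23.44° × sin 25.2° = 0.16937, so δ = +9.751°.
cos H₀ = −tan(-20.4°) tan(+9.751°) = 0.0639, H₀ = 1.5068 rad.
Bracket: H₀ sin φ sin δ + cos φ cos δ sin H₀ = 1.5068×-0.34857×0.16937 + 0.93728×0.98555×0.99796 = -0.088957 + 0.921852 = 0.832895.
Q̄ = (S₀/π) × [bracket] = (1361/π) × 0.832895 = 360.8 W/m².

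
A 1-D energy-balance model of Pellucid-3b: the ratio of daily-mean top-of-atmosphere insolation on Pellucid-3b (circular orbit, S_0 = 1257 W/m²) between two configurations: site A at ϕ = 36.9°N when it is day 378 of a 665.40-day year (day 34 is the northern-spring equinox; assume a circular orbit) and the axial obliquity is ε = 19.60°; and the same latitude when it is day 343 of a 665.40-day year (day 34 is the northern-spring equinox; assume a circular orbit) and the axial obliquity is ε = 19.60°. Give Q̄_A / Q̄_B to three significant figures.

Q̄_A / Q̄_B ≈ 0.881

— Configuration A (ϕ=+36.9°):
Solar longitude: L_s = 360° × (378 − 34)/665.40 = 186.114°.
sin δ = sin 19.60° × sin 186.114° = -0.03573, so δ = -2.047°.
cos h₀ = −tan(+36.9°) tan(-2.047°) = 0.0268, h₀ = 1.5440 rad.
Bracket: h₀ sin ϕ sin δ + cos ϕ cos δ sin h₀ = 1.5440×0.60042×-0.03573 + 0.79968×0.99936×0.99964 = -0.033123 + 0.798881 = 0.765758.
Q̄ = (S_0/π) × [bracket] = (1257/π) × 0.765758 = 306.39 W/m².
— Configuration B (ϕ=+36.9°):
Solar longitude: L_s = 360° × (343 − 34)/665.40 = 167.178°.
sin δ = sin 19.60° × sin 167.178° = 0.07445, so δ = +4.269°.
cos h₀ = −tan(+36.9°) tan(+4.269°) = -0.0561, h₀ = 1.6269 rad.
Bracket: h₀ sin ϕ sin δ + cos ϕ cos δ sin h₀ = 1.6269×0.60042×0.07445 + 0.79968×0.99723×0.99843 = 0.072724 + 0.796213 = 0.868937.
Q̄ = (S_0/π) × [bracket] = (1257/π) × 0.868937 = 347.68 W/m².
Ratio Q̄_A / Q̄_B = 306.39 / 347.68 = 0.8812.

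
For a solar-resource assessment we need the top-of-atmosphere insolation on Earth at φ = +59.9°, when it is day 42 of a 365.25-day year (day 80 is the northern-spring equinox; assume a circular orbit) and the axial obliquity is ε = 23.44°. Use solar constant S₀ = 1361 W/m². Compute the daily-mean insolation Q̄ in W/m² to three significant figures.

Solar longitude: λ_s = 360° × (42 − 80)/365.25 = -37.454°, i.e. -37.454° + 360° = 322.546°.
sin δ = sin 23.44° × sin 322.546° = -0.24190, so δ = -13.999°.
cos H₀ = −tan(+59.9°) tan(-13.999°) = 0.4301, H₀ = 1.1262 rad.
Bracket: H₀ sin φ sin δ + cos φ cos δ sin H₀ = 1.1262×0.86515×-0.24190 + 0.50151×0.97030×0.90279 = -0.235691 + 0.439311 = 0.203620.
Q̄ = (S₀/π) × [bracket] = (1361/π) × 0.203620 = 88.21 W/m².

Q̄ ≈ 88.2 W/m²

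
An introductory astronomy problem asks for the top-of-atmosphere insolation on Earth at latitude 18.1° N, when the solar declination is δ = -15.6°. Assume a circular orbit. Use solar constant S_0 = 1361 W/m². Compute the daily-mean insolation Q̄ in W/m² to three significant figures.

Q̄ ≈ 341 W/m²

cos h₀ = −tan(+18.1°) tan(-15.600°) = 0.0913, h₀ = 1.4794 rad.
Bracket: h₀ sin ϕ sin δ + cos ϕ cos δ sin h₀ = 1.4794×0.31068×-0.26892 + 0.95052×0.96316×0.99583 = -0.123601 + 0.911685 = 0.788084.
Q̄ = (S_0/π) × [bracket] = (1361/π) × 0.788084 = 341.4 W/m².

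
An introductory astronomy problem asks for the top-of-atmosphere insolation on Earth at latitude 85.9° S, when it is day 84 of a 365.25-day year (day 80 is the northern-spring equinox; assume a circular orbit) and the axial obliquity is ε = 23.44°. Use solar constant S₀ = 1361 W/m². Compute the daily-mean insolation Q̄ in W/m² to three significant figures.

Q̄ ≈ 14.7 W/m²

Solar longitude: λ_s = 360° × (84 − 80)/365.25 = 3.943°.
sin δ = sin 23.44° × sin 3.943° = 0.02735, so δ = +1.567°.
cos H₀ = −tan(-85.9°) tan(+1.567°) = 0.3817, H₀ = 1.1792 rad.
Bracket: H₀ sin φ sin δ + cos φ cos δ sin H₀ = 1.1792×-0.99744×0.02735 + 0.07150×0.99963×0.92429 = -0.032169 + 0.066062 = 0.033893.
Q̄ = (S₀/π) × [bracket] = (1361/π) × 0.033893 = 14.68 W/m².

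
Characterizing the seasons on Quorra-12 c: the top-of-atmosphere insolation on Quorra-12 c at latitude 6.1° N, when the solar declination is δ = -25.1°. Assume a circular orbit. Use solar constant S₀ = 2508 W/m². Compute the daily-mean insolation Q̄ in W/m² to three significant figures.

cos H₀ = −tan(+6.1°) tan(-25.100°) = 0.0501, H₀ = 1.5207 rad.
Bracket: H₀ sin φ sin δ + cos φ cos δ sin H₀ = 1.5207×0.10626×-0.42420 + 0.99434×0.90557×0.99875 = -0.068546 + 0.899319 = 0.830773.
Q̄ = (S₀/π) × [bracket] = (2508/π) × 0.830773 = 663.2 W/m².

Q̄ ≈ 663 W/m²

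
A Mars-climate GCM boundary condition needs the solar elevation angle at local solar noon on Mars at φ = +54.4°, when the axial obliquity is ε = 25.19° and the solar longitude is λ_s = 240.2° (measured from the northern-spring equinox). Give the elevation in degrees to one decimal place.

13.9°

Solar declination: sin δ = sin ε · sin λ_s = sin 25.19° × sin 240.2° = -0.36934, so δ = -21.675°.
At local noon the hour angle is zero, so the zenith angle equals |φ − δ| = |+54.4° − (-21.675°)| = 76.075°.
Elevation = 90° − 76.075° = 13.9°.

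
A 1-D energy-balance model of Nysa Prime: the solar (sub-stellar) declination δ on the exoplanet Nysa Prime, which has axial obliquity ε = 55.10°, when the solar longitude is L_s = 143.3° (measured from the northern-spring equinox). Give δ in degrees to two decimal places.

δ = +29.35°

sin δ = sin ε · sin L_s = sin 55.10° × sin 143.3° = 0.490143.
δ = arcsin(0.490143) = +29.35°.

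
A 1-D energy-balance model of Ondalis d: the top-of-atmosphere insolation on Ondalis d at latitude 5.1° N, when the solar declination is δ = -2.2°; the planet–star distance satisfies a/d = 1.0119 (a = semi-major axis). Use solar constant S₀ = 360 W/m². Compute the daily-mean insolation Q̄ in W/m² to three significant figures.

Q̄ ≈ 116 W/m²

cos H₀ = −tan(+5.1°) tan(-2.200°) = 0.0034, H₀ = 1.5674 rad.
Bracket: H₀ sin φ sin δ + cos φ cos δ sin H₀ = 1.5674×0.08889×-0.03839 + 0.99604×0.99926×0.99999 = -0.005349 + 0.995293 = 0.989944.
Inverse-square distance factor (a/d)² = 1.0119² = 1.023942.
Q̄ = (S₀/π) × 1.023942 × [bracket] = (360/π) × 1.023942 × 0.989944 = 116.2 W/m².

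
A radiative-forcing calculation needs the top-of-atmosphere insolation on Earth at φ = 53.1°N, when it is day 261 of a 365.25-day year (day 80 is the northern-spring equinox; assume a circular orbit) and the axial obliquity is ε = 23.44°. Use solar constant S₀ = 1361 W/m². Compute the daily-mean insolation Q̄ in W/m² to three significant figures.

Q̄ ≈ 266 W/m²

Solar longitude: λ_s = 360° × (261 − 80)/365.25 = 178.398°.
sin δ = sin 23.44° × sin 178.398° = 0.01112, so δ = +0.637°.
cos H₀ = −tan(+53.1°) tan(+0.637°) = -0.0148, H₀ = 1.5856 rad.
Bracket: H₀ sin φ sin δ + cos φ cos δ sin H₀ = 1.5856×0.79968×0.01112 + 0.60042×0.99994×0.99989 = 0.014100 + 0.600318 = 0.614418.
Q̄ = (S₀/π) × [bracket] = (1361/π) × 0.614418 = 266.2 W/m².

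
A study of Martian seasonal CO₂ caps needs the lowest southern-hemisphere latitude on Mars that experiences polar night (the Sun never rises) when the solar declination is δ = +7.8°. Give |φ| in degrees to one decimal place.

Polar night requires cos H₀ = −tan φ tan δ ≥ 1, i.e. tan φ tan δ ≤ −1.
The boundary is |tan φ| · |tan δ| = 1, so |φ| = 90° − |δ| = 90° − 7.8° = 82.2° in the southern hemisphere.

|φ| = 82.2°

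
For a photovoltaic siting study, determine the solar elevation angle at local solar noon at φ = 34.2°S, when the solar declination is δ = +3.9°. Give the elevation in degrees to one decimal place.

51.9°

At local noon the hour angle is zero, so the zenith angle equals |φ − δ| = |-34.2° − (+3.900°)| = 38.100°.
Elevation = 90° − 38.100° = 51.9°.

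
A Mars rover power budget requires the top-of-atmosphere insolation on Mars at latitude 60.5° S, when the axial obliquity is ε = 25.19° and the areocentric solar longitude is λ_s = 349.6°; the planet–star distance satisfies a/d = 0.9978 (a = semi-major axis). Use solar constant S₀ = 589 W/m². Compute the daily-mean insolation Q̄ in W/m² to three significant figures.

sin δ = sin 25.19° × sin 349.6° = -0.07683, so δ = -4.407°.
cos H₀ = −tan(-60.5°) tan(-4.407°) = -0.1362, H₀ = 1.7074 rad.
Bracket: H₀ sin φ sin δ + cos φ cos δ sin H₀ = 1.7074×-0.87036×-0.07683 + 0.49242×0.99704×0.99068 = 0.114173 + 0.486387 = 0.600560.
Inverse-square distance factor (a/d)² = 0.9978² = 0.995605.
Q̄ = (S₀/π) × 0.995605 × [bracket] = (589/π) × 0.995605 × 0.600560 = 112.1 W/m².

Q̄ ≈ 112 W/m²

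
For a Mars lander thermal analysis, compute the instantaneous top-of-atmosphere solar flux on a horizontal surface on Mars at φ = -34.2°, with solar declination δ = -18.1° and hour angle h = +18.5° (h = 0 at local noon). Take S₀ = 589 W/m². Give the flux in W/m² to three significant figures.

cos θ_z = sin φ sin δ + cos φ cos δ cos h = 0.174626 + 0.745528 = 0.920154.
Flux = S₀ · cos θ_z = 589 × 0.920154 = 542.0 W/m².

542 W/m²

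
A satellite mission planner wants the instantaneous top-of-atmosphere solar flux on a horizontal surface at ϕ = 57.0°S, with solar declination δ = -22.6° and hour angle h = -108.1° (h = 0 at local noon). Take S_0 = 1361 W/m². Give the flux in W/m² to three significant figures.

226 W/m²

cos θ_z = sin ϕ sin δ + cos ϕ cos δ cos h = 0.322297 + -0.156213 = 0.166084.
Flux = S_0 · cos θ_z = 1361 × 0.166084 = 226.0 W/m².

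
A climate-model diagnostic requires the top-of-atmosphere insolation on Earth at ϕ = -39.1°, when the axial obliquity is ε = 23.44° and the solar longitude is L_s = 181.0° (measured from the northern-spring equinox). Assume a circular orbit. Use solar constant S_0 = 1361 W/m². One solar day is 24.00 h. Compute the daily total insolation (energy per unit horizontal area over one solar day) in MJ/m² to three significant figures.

29.3 MJ/m²

Solar declination: sin δ = sin ε · sin L_s = sin 23.44° × sin 181.0° = -0.00694, so δ = -0.398°.
cos h₀ = −tan(-39.1°) tan(-0.398°) = -0.0056, h₀ = 1.5764 rad.
Bracket: h₀ sin ϕ sin δ + cos ϕ cos δ sin h₀ = 1.5764×-0.63068×-0.00694 + 0.77605×0.99998×0.99998 = 0.006900 + 0.776019 = 0.782919.
Q̄ = (S_0/π) × [bracket] = (1361/π) × 0.782919 = 339.18 W/m².
Daily total = Q̄ × 24.00 h × 3600 s/h = 339.18 × 24.00 × 3600 / 10⁶ = 29.31 MJ/m².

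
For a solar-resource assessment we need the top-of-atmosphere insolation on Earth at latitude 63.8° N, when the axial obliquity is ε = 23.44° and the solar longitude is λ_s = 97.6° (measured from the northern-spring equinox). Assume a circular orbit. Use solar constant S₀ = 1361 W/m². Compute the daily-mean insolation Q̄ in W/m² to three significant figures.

Q̄ ≈ 489 W/m²

Solar declination: sin δ = sin ε · sin λ_s = sin 23.44° × sin 97.6° = 0.39429, so δ = +23.222°.
cos H₀ = −tan(+63.8°) tan(+23.222°) = -0.8720, H₀ = 2.6300 rad.
Bracket: H₀ sin φ sin δ + cos φ cos δ sin H₀ = 2.6300×0.89726×0.39429 + 0.44151×0.91898×0.48959 = 0.930443 + 0.198646 = 1.129089.
Q̄ = (S₀/π) × [bracket] = (1361/π) × 1.129089 = 489.1 W/m².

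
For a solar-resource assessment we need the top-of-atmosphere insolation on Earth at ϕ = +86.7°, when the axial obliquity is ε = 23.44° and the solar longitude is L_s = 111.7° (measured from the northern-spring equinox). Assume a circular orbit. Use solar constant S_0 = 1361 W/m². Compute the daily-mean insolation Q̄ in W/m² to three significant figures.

Q̄ ≈ 502 W/m²

Solar declination: sin δ = sin ε · sin L_s = sin 23.44° × sin 111.7° = 0.36960, so δ = +21.691°.
cos h₀ = −tan(+86.7°) tan(+21.691°) = -6.8985 ≤ −1 ⇒ polar day, h₀ = π.
Bracket: h₀ sin ϕ sin δ + cos ϕ cos δ sin h₀ = 3.1416×0.99834×0.36960 + 0.05756×0.92919×0.00000 = 1.159208 + 0.000000 = 1.159208.
Q̄ = (S_0/π) × [bracket] = (1361/π) × 1.159208 = 502.2 W/m².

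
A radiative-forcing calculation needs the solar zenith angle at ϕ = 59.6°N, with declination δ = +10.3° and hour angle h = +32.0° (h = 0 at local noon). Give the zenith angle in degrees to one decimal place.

cos θ_z = sin ϕ sin δ + cos ϕ cos δ cos h = 0.154219 + 0.422225 = 0.576444.
θ_z = arccos(0.576444) = 54.8°.

θ_z = 54.8°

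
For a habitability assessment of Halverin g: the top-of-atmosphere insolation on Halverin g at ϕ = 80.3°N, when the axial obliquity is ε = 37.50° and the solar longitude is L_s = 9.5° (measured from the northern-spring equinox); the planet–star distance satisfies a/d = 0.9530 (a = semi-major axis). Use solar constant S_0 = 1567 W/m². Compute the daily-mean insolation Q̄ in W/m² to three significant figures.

Solar declination: sin δ = sin ε · sin L_s = sin 37.50° × sin 9.5° = 0.10047, so δ = +5.767°.
cos h₀ = −tan(+80.3°) tan(+5.767°) = -0.5908, h₀ = 2.2028 rad.
Bracket: h₀ sin ϕ sin δ + cos ϕ cos δ sin h₀ = 2.2028×0.98570×0.10047 + 0.16849×0.99494×0.80683 = 0.218151 + 0.135255 = 0.353406.
Inverse-square distance factor (a/d)² = 0.9530² = 0.908209.
Q̄ = (S_0/π) × 0.908209 × [bracket] = (1567/π) × 0.908209 × 0.353406 = 160.1 W/m².

Q̄ ≈ 160 W/m²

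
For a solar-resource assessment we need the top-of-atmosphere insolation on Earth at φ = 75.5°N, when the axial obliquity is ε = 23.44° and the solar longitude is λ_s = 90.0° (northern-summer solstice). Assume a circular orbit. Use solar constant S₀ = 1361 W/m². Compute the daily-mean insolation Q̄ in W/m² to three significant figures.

Solar declination: sin δ = sin ε · sin λ_s = sin 23.44° × sin 90.0° = 0.39779, so δ = +23.440°.
cos H₀ = −tan(+75.5°) tan(+23.440°) = -1.6765 ≤ −1 ⇒ polar day, H₀ = π.
Bracket: H₀ sin φ sin δ + cos φ cos δ sin H₀ = 3.1416×0.96815×0.39779 + 0.25038×0.91748×0.00000 = 1.209894 + 0.000000 = 1.209894.
Q̄ = (S₀/π) × [bracket] = (1361/π) × 1.209894 = 524.1 W/m².

Q̄ ≈ 524 W/m²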